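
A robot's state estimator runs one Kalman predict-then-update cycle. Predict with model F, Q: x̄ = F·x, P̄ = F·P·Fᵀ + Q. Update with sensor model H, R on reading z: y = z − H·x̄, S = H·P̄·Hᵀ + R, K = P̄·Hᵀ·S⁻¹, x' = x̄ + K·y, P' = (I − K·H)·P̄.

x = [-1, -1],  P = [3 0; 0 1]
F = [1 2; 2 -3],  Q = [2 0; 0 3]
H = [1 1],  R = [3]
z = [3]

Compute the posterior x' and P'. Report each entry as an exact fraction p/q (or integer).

x' = [-7/4, 13/3]
P' = [27/4 -6; -6 8]

x̄ = F·x = [-3, 1]
P̄ = F·P·Fᵀ + Q = [9 0; 0 24]
y = z − H·x̄ = [5]
S = H·P̄·Hᵀ + R = [36]
K = P̄·Hᵀ·S⁻¹ = [1/4; 2/3]
x' = x̄ + K·y = [-7/4, 13/3]
P' = (I − K·H)·P̄ = [27/4 -6; -6 8]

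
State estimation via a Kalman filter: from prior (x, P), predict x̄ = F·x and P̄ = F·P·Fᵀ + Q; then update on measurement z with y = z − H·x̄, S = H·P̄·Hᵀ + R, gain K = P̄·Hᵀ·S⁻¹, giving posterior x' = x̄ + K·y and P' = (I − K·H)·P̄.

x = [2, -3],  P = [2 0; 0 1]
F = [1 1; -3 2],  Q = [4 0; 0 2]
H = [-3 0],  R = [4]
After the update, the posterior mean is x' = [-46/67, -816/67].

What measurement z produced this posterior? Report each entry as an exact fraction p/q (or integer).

x̄ = F·x = [-1, -12]
P̄ = F·P·Fᵀ + Q = [7 -4; -4 24]
S = H·P̄·Hᵀ + R = [67]
K = P̄·Hᵀ·S⁻¹ = [-21/67; 12/67]
x' − x̄ = [21/67, -12/67] = K·y
y = (KᵀK)⁻¹·Kᵀ·(x' − x̄) = [-1]
z = y + H·x̄ = [-1] + [3] = [2]

z = [2]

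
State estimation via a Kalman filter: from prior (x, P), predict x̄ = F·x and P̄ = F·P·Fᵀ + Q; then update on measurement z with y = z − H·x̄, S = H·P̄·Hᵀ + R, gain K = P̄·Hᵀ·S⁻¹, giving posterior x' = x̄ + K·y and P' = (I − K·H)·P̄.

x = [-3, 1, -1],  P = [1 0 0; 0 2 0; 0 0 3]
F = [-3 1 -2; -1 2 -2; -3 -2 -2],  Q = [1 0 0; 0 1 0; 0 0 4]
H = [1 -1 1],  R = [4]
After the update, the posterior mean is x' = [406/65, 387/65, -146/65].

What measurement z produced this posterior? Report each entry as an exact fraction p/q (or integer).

x̄ = F·x = [12, 7, 9]
P̄ = F·P·Fᵀ + Q = [24 19 17; 19 22 7; 17 7 33]
S = H·P̄·Hᵀ + R = [65]
K = P̄·Hᵀ·S⁻¹ = [22/65; 4/65; 43/65]
x' − x̄ = [-374/65, -68/65, -731/65] = K·y
y = (KᵀK)⁻¹·Kᵀ·(x' − x̄) = [-17]
z = y + H·x̄ = [-17] + [14] = [-3]

z = [-3]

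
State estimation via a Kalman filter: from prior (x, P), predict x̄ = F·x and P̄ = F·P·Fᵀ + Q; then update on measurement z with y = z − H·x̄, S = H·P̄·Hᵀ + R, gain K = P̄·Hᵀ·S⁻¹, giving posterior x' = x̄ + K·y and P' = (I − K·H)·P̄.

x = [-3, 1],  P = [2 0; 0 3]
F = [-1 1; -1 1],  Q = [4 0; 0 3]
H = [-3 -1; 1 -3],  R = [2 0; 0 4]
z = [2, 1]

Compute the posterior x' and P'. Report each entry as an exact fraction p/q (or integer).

x' = [-403/881, -334/881]
P' = [553/2643 -121/2643; -121/2643 925/2643]

x̄ = F·x = [4, 4]
P̄ = F·P·Fᵀ + Q = [9 5; 5 8]
y = z − H·x̄ = [18, 9]
S = H·P̄·Hᵀ + R = [121 37; 37 55]
K = P̄·Hᵀ·S⁻¹ = [-769/2643 229/2643; -281/2643 -724/2643]
x' = x̄ + K·y = [-403/881, -334/881]
P' = (I − K·H)·P̄ = [553/2643 -121/2643; -121/2643 925/2643]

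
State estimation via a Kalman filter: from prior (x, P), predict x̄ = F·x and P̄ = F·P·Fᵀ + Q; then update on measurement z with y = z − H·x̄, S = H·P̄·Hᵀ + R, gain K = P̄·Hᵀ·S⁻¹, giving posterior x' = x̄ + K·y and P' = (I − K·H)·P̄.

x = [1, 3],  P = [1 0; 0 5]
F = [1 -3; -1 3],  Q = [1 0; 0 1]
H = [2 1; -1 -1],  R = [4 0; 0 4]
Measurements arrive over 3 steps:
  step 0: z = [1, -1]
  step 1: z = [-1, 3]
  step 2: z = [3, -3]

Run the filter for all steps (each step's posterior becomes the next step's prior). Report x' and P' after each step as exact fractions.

step 0: x̄ = F·x = [-8, 8]
step 0: P̄ = F·P·Fᵀ + Q = [47 -46; -46 47]
step 0: y = z − H·x̄ = [9, -1]
step 0: S = H·P̄·Hᵀ + R = [55 -3; -3 6]
step 0: K = P̄·Hᵀ·S⁻¹ = [95/107 89/321; -91/107 -190/321]
step 0: x' = x̄ + K·y = [-92/321, 301/321]
step 0: P' = (I − K·H)·P̄ = [1496/321 -1852/321; -1852/321 2612/321]
step 1: x̄ = F·x = [-995/321, 995/321]
step 1: P̄ = F·P·Fᵀ + Q = [36437/321 -36116/321; -36116/321 36437/321]
step 1: y = z − H·x̄ = [674/321, 3]
step 1: S = H·P̄·Hᵀ + R = [39005/321 -3; -3 6]
step 1: K = P̄·Hᵀ·S⁻¹ = [73195/77047 71269/231141; -71911/77047 -146390/231141]
step 1: x' = x̄ + K·y = [-13866/77047, -58559/77047]
step 1: P' = (I − K·H)·P̄ = [1163416/231141 -1448492/231141; -1448492/231141 2034052/231141]
step 2: x̄ = F·x = [161811/77047, -161811/77047]
step 2: P̄ = F·P·Fᵀ + Q = [28391977/231141 -28160836/231141; -28160836/231141 28391977/231141]
step 2: y = z − H·x̄ = [69330/77047, -3]
step 2: S = H·P̄·Hᵀ + R = [30241105/231141 -3; -3 6]
step 2: K = P̄·Hᵀ·S⁻¹ = [57015095/59788787 55628249/179366361; -56090531/59788787 -114030190/179366361]
step 2: x' = x̄ + K·y = [121242232/59788787, -62008331/59788787]
step 2: P' = (I − K·H)·P̄ = [906694136/179366361 -1129207132/179366361; -1129207132/179366361 1585327892/179366361]

step 0: x' = [-92/321, 301/321], P' = [1496/321 -1852/321; -1852/321 2612/321]
step 1: x' = [-13866/77047, -58559/77047], P' = [1163416/231141 -1448492/231141; -1448492/231141 2034052/231141]
step 2: x' = [121242232/59788787, -62008331/59788787], P' = [906694136/179366361 -1129207132/179366361; -1129207132/179366361 1585327892/179366361]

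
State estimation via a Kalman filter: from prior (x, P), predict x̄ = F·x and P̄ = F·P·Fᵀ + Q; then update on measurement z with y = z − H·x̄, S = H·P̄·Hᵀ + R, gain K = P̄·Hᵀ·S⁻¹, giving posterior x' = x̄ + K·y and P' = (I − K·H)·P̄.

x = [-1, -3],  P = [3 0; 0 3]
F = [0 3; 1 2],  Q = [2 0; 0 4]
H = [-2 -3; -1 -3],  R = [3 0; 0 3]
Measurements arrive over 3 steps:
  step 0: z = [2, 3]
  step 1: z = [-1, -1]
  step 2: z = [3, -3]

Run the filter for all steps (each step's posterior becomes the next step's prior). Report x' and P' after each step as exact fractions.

step 0: x' = [-4/23, -228/299], P' = [321/115 -153/115; -153/115 1192/1495]
step 1: x' = [-3399/51086, 30749/102172], P' = [146829/51086 -35199/25543; -35199/25543 167875/204344]
step 2: x' = [-315084777/113223961, 152899726/113223961], P' = [328074612/113223961 -157303773/113223961; -157303773/113223961 93631509/113223961]

step 0: x̄ = F·x = [-9, -7]
step 0: P̄ = F·P·Fᵀ + Q = [29 18; 18 19]
step 0: y = z − H·x̄ = [-37, -27]
step 0: S = H·P̄·Hᵀ + R = [506 391; 391 311]
step 0: K = P̄·Hᵀ·S⁻¹ = [-61/115 2/5; 134/1495 -23/65]
step 0: x' = x̄ + K·y = [-4/23, -228/299]
step 0: P' = (I − K·H)·P̄ = [321/115 -153/115; -153/115 1192/1495]
step 1: x̄ = F·x = [-684/299, -508/299]
step 1: P̄ = F·P·Fᵀ + Q = [13718/1495 237/299; 237/299 1393/299]
step 1: y = z − H·x̄ = [-3191/299, -109/13]
step 1: S = H·P̄·Hᵀ + R = [136262/1495 4382/65; 4382/65 3826/65]
step 1: K = P̄·Hᵀ·S⁻¹ = [-13744/25543 3065/7298; 19853/204344 -10573/29192]
step 1: x' = x̄ + K·y = [-3399/51086, 30749/102172]
step 1: P' = (I − K·H)·P̄ = [146829/51086 -35199/25543; -35199/25543 167875/204344]
step 2: x̄ = F·x = [92247/102172, 13675/25543]
step 2: P̄ = F·P·Fᵀ + Q = [1919563/204344 81237/102172; 81237/102172 118728/25543]
step 2: y = z − H·x̄ = [327555/51086, -7167/14596]
step 2: S = H·P̄·Hᵀ + R = [4697347/51086 247318/3649; 247318/3649 1722265/29192]
step 2: K = P̄·Hᵀ·S⁻¹ = [-61412635/113223961 47945569/113223961; 11237673/113223961 -41196918/113223961]
step 2: x' = x̄ + K·y = [-315084777/113223961, 152899726/113223961]
step 2: P' = (I − K·H)·P̄ = [328074612/113223961 -157303773/113223961; -157303773/113223961 93631509/113223961]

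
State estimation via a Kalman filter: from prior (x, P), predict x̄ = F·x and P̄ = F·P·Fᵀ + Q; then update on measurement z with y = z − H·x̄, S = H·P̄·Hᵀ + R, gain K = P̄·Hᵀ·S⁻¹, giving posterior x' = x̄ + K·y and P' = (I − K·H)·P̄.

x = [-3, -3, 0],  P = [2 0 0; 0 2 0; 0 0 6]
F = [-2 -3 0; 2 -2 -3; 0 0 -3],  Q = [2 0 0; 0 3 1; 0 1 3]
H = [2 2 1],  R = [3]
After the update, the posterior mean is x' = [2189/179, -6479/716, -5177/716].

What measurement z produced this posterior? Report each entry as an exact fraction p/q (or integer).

x̄ = F·x = [15, 0, 0]
P̄ = F·P·Fᵀ + Q = [28 4 0; 4 73 55; 0 55 57]
S = H·P̄·Hᵀ + R = [716]
K = P̄·Hᵀ·S⁻¹ = [16/179; 209/716; 167/716]
x' − x̄ = [-496/179, -6479/716, -5177/716] = K·y
y = (KᵀK)⁻¹·Kᵀ·(x' − x̄) = [-31]
z = y + H·x̄ = [-31] + [30] = [-1]

z = [-1]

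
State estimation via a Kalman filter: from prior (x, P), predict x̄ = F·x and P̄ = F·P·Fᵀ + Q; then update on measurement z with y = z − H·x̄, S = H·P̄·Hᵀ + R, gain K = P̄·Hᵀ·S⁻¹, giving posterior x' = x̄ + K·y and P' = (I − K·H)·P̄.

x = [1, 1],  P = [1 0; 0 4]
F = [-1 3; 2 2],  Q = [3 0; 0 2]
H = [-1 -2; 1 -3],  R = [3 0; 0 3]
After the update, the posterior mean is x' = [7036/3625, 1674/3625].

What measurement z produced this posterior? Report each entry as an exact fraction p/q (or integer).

z = [-3, 1]

x̄ = F·x = [2, 4]
P̄ = F·P·Fᵀ + Q = [40 22; 22 22]
S = H·P̄·Hᵀ + R = [219 114; 114 109]
K = P̄·Hᵀ·S⁻¹ = [-2064/3625 1294/3625; -726/3625 -704/3625]
x' − x̄ = [-214/3625, -12826/3625] = K·y
y = (KᵀK)⁻¹·Kᵀ·(x' − x̄) = [7, 11]
z = y + H·x̄ = [7, 11] + [-10, -10] = [-3, 1]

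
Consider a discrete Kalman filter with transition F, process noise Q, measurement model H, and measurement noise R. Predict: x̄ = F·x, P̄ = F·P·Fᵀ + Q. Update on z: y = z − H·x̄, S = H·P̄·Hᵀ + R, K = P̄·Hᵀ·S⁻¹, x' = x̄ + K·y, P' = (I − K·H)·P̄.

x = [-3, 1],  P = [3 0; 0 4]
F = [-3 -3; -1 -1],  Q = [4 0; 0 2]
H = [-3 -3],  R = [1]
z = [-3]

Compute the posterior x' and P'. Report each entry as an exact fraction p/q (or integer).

x' = [834/1063, 236/1063]
P' = [1525/1063 -1437/1063; -1437/1063 1467/1063]

x̄ = F·x = [6, 2]
P̄ = F·P·Fᵀ + Q = [67 21; 21 9]
y = z − H·x̄ = [21]
S = H·P̄·Hᵀ + R = [1063]
K = P̄·Hᵀ·S⁻¹ = [-264/1063; -90/1063]
x' = x̄ + K·y = [834/1063, 236/1063]
P' = (I − K·H)·P̄ = [1525/1063 -1437/1063; -1437/1063 1467/1063]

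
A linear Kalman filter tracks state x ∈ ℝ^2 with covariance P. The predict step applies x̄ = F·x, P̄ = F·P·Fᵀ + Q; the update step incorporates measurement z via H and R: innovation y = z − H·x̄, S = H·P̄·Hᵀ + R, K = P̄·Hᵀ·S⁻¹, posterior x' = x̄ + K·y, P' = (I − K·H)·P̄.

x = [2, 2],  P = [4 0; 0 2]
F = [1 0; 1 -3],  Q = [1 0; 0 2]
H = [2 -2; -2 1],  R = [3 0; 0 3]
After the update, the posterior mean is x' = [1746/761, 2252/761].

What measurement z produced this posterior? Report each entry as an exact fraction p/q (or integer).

z = [-2, -2]

x̄ = F·x = [2, -4]
P̄ = F·P·Fᵀ + Q = [5 4; 4 24]
S = H·P̄·Hᵀ + R = [87 -44; -44 31]
K = P̄·Hᵀ·S⁻¹ = [-202/761 -434/761; -536/761 -368/761]
x' − x̄ = [224/761, 5296/761] = K·y
y = (KᵀK)⁻¹·Kᵀ·(x' − x̄) = [-14, 6]
z = y + H·x̄ = [-14, 6] + [12, -8] = [-2, -2]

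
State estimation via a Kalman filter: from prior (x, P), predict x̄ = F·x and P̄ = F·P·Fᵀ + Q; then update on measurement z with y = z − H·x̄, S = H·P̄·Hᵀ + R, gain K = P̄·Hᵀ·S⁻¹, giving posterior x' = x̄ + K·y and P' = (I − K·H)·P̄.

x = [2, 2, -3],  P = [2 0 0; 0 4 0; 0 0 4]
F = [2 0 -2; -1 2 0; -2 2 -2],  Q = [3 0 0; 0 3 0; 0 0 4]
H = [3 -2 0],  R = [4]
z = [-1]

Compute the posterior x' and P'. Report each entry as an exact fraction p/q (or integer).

x̄ = F·x = [10, 2, 6]
P̄ = F·P·Fᵀ + Q = [27 -4 8; -4 21 20; 8 20 44]
y = z − H·x̄ = [-27]
S = H·P̄·Hᵀ + R = [379]
K = P̄·Hᵀ·S⁻¹ = [89/379; -54/379; -16/379]
x' = x̄ + K·y = [1387/379, 2216/379, 2706/379]
P' = (I − K·H)·P̄ = [2312/379 3290/379 4456/379; 3290/379 5043/379 6716/379; 4456/379 6716/379 16420/379]

x' = [1387/379, 2216/379, 2706/379]
P' = [2312/379 3290/379 4456/379; 3290/379 5043/379 6716/379; 4456/379 6716/379 16420/379]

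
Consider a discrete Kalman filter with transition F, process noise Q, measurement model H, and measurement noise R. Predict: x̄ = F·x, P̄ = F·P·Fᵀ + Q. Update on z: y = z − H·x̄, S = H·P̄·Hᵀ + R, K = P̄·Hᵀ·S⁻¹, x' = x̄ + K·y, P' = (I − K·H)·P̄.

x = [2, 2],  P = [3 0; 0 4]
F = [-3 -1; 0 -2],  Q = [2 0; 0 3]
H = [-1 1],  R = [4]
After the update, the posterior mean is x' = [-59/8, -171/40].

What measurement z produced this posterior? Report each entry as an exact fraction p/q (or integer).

x̄ = F·x = [-8, -4]
P̄ = F·P·Fᵀ + Q = [33 8; 8 19]
S = H·P̄·Hᵀ + R = [40]
K = P̄·Hᵀ·S⁻¹ = [-5/8; 11/40]
x' − x̄ = [5/8, -11/40] = K·y
y = (KᵀK)⁻¹·Kᵀ·(x' − x̄) = [-1]
z = y + H·x̄ = [-1] + [4] = [3]

z = [3]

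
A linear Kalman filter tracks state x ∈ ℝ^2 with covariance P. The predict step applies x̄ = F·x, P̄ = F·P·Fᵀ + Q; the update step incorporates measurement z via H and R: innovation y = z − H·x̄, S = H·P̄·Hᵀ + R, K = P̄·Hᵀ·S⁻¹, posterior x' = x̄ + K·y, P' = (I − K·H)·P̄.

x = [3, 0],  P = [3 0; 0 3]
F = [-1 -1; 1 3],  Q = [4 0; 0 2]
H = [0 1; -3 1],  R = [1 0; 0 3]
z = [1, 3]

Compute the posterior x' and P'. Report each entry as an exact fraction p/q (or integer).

x' = [-1485/1877, 1659/1877]
P' = [734/1877 492/1877; 492/1877 1680/1877]

x̄ = F·x = [-3, 3]
P̄ = F·P·Fᵀ + Q = [10 -12; -12 32]
y = z − H·x̄ = [-2, -9]
S = H·P̄·Hᵀ + R = [33 68; 68 197]
K = P̄·Hᵀ·S⁻¹ = [492/1877 -570/1877; 1680/1877 68/1877]
x' = x̄ + K·y = [-1485/1877, 1659/1877]
P' = (I − K·H)·P̄ = [734/1877 492/1877; 492/1877 1680/1877]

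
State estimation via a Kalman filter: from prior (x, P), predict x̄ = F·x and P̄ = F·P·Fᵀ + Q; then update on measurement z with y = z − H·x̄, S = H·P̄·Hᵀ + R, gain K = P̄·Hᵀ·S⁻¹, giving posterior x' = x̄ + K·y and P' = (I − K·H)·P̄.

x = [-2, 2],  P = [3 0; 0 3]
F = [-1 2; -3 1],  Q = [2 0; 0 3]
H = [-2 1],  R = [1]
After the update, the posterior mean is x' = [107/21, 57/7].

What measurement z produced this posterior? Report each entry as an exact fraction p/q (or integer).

x̄ = F·x = [6, 8]
P̄ = F·P·Fᵀ + Q = [17 15; 15 33]
S = H·P̄·Hᵀ + R = [42]
K = P̄·Hᵀ·S⁻¹ = [-19/42; 1/14]
x' − x̄ = [-19/21, 1/7] = K·y
y = (KᵀK)⁻¹·Kᵀ·(x' − x̄) = [2]
z = y + H·x̄ = [2] + [-4] = [-2]

z = [-2]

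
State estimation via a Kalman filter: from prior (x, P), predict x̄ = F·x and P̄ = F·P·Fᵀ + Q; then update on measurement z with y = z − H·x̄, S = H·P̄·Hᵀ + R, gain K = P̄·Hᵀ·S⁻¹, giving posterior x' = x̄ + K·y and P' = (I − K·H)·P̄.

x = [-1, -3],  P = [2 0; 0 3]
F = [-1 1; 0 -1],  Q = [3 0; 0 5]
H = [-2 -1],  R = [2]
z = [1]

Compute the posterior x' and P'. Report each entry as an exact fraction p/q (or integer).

x' = [-2, 3]
P' = [71/30 -58/15; -58/15 118/15]

x̄ = F·x = [-2, 3]
P̄ = F·P·Fᵀ + Q = [8 -3; -3 8]
y = z − H·x̄ = [0]
S = H·P̄·Hᵀ + R = [30]
K = P̄·Hᵀ·S⁻¹ = [-13/30; -1/15]
x' = x̄ + K·y = [-2, 3]
P' = (I − K·H)·P̄ = [71/30 -58/15; -58/15 118/15]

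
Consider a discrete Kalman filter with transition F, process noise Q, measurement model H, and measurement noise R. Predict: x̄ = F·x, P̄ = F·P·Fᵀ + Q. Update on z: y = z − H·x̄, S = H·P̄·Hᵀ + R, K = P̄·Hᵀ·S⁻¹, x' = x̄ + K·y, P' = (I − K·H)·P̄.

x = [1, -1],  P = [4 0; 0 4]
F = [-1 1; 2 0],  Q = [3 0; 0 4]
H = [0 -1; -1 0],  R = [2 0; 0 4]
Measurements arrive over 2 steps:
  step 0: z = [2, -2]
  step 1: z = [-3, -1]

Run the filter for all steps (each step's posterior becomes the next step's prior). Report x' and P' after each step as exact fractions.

step 0: x̄ = F·x = [-2, 2]
step 0: P̄ = F·P·Fᵀ + Q = [11 -8; -8 20]
step 0: y = z − H·x̄ = [4, -4]
step 0: S = H·P̄·Hᵀ + R = [22 -8; -8 15]
step 0: K = P̄·Hᵀ·S⁻¹ = [16/133 -89/133; -118/133 8/133]
step 0: x' = x̄ + K·y = [22/19, -34/19]
step 0: P' = (I − K·H)·P̄ = [356/133 -32/133; -32/133 236/133]
step 1: x̄ = F·x = [-56/19, 44/19]
step 1: P̄ = F·P·Fᵀ + Q = [1055/133 -776/133; -776/133 1956/133]
step 1: y = z − H·x̄ = [-13/19, -75/19]
step 1: S = H·P̄·Hᵀ + R = [2222/133 -776/133; -776/133 1587/133]
step 1: K = P̄·Hᵀ·S⁻¹ = [1552/10993 -6549/10993; -9406/10993 776/10993]
step 1: x' = x̄ + K·y = [-7611/10993, 28830/10993]
step 1: P' = (I − K·H)·P̄ = [26196/10993 -3104/10993; -3104/10993 18812/10993]

step 0: x' = [22/19, -34/19], P' = [356/133 -32/133; -32/133 236/133]
step 1: x' = [-7611/10993, 28830/10993], P' = [26196/10993 -3104/10993; -3104/10993 18812/10993]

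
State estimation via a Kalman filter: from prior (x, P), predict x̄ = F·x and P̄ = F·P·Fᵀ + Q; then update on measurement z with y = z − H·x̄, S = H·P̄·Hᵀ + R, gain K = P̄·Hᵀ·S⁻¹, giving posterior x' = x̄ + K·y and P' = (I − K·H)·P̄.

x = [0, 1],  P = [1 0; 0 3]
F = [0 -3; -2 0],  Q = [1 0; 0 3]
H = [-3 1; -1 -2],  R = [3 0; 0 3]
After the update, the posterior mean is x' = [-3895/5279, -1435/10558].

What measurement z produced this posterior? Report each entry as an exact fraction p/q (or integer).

z = [2, 1]

x̄ = F·x = [-3, 0]
P̄ = F·P·Fᵀ + Q = [28 0; 0 7]
S = H·P̄·Hᵀ + R = [262 70; 70 59]
K = P̄·Hᵀ·S⁻¹ = [-1498/5279 -728/5279; 1393/10558 -2079/5279]
x' − x̄ = [11942/5279, -1435/10558] = K·y
y = (KᵀK)⁻¹·Kᵀ·(x' − x̄) = [-7, -2]
z = y + H·x̄ = [-7, -2] + [9, 3] = [2, 1]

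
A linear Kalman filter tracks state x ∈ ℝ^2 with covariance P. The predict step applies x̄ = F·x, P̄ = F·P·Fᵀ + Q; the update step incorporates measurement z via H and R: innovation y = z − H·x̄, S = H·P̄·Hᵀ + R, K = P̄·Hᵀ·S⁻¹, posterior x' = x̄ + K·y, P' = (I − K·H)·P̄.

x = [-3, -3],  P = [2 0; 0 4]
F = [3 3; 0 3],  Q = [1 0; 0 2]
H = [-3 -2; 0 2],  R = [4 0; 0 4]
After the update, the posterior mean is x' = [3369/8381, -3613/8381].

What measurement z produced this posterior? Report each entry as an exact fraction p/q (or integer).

x̄ = F·x = [-18, -9]
P̄ = F·P·Fᵀ + Q = [55 36; 36 38]
S = H·P̄·Hᵀ + R = [1083 -368; -368 156]
K = P̄·Hᵀ·S⁻¹ = [-2619/8381 -2310/8381; -184/8381 3649/8381]
x' − x̄ = [154227/8381, 71816/8381] = K·y
y = (KᵀK)⁻¹·Kᵀ·(x' − x̄) = [-73, 16]
z = y + H·x̄ = [-73, 16] + [72, -18] = [-1, -2]

z = [-1, -2]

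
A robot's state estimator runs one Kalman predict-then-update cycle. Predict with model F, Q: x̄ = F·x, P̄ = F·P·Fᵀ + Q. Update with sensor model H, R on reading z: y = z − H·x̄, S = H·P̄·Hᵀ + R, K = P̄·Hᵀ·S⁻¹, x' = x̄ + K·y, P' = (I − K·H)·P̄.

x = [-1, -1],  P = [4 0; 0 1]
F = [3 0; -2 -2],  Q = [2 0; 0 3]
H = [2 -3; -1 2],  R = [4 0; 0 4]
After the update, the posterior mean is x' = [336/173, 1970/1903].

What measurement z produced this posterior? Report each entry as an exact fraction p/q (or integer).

z = [2, 2]

x̄ = F·x = [-3, 4]
P̄ = F·P·Fᵀ + Q = [38 -24; -24 23]
S = H·P̄·Hᵀ + R = [651 -382; -382 230]
K = P̄·Hᵀ·S⁻¹ = [54/173 25/173; -85/1903 438/1903]
x' − x̄ = [855/173, -5642/1903] = K·y
y = (KᵀK)⁻¹·Kᵀ·(x' − x̄) = [20, -9]
z = y + H·x̄ = [20, -9] + [-18, 11] = [2, 2]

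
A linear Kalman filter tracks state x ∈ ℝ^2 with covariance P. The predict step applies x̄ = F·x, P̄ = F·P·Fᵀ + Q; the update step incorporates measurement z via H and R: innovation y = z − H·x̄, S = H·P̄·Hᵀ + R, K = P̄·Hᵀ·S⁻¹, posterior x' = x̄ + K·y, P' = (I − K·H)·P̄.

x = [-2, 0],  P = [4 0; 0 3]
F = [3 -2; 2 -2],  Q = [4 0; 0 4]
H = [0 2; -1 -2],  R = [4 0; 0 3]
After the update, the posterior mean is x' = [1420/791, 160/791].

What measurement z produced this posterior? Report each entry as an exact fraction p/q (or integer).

x̄ = F·x = [-6, -4]
P̄ = F·P·Fᵀ + Q = [52 36; 36 32]
S = H·P̄·Hᵀ + R = [132 -200; -200 327]
K = P̄·Hᵀ·S⁻¹ = [-314/791 -492/791; 232/791 -100/791]
x' − x̄ = [6166/791, 3324/791] = K·y
y = (KᵀK)⁻¹·Kᵀ·(x' − x̄) = [7, -17]
z = y + H·x̄ = [7, -17] + [-8, 14] = [-1, -3]

z = [-1, -3]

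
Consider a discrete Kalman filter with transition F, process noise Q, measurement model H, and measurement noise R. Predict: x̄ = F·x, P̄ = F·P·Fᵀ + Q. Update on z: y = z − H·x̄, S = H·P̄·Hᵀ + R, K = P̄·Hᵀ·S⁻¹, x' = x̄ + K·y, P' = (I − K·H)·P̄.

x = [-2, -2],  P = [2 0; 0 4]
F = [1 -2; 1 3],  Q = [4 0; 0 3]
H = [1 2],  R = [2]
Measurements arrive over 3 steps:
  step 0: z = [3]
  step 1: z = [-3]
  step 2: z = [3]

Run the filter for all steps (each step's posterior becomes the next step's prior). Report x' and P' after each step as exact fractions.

step 0: x̄ = F·x = [2, -8]
step 0: P̄ = F·P·Fᵀ + Q = [22 -22; -22 41]
step 0: y = z − H·x̄ = [17]
step 0: S = H·P̄·Hᵀ + R = [100]
step 0: K = P̄·Hᵀ·S⁻¹ = [-11/50; 3/5]
step 0: x' = x̄ + K·y = [-87/50, 11/5]
step 0: P' = (I − K·H)·P̄ = [429/25 -44/5; -44/5 5]
step 1: x̄ = F·x = [-307/50, 243/50]
step 1: P̄ = F·P·Fᵀ + Q = [1909/25 -541/25; -541/25 309/25]
step 1: y = z − H·x̄ = [-329/50]
step 1: S = H·P̄·Hᵀ + R = [1031/25]
step 1: K = P̄·Hᵀ·S⁻¹ = [827/1031; 77/1031]
step 1: x' = x̄ + K·y = [-11772/1031, 4504/1031]
step 1: P' = (I − K·H)·P̄ = [51370/1031 -24858/1031; -24858/1031 12506/1031]
step 2: x̄ = F·x = [-20780/1031, 1740/1031]
step 2: P̄ = F·P·Fᵀ + Q = [204950/1031 -48524/1031; -48524/1031 17869/1031]
step 2: y = z − H·x̄ = [20393/1031]
step 2: S = H·P̄·Hᵀ + R = [84392/1031]
step 2: K = P̄·Hᵀ·S⁻¹ = [53951/42196; -6393/42196]
step 2: x' = x̄ + K·y = [216673/42196, -55239/42196]
step 2: P' = (I − K·H)·P̄ = [1370829/21098 -658439/21098; -658439/21098 326023/21098]

step 0: x' = [-87/50, 11/5], P' = [429/25 -44/5; -44/5 5]
step 1: x' = [-11772/1031, 4504/1031], P' = [51370/1031 -24858/1031; -24858/1031 12506/1031]
step 2: x' = [216673/42196, -55239/42196], P' = [1370829/21098 -658439/21098; -658439/21098 326023/21098]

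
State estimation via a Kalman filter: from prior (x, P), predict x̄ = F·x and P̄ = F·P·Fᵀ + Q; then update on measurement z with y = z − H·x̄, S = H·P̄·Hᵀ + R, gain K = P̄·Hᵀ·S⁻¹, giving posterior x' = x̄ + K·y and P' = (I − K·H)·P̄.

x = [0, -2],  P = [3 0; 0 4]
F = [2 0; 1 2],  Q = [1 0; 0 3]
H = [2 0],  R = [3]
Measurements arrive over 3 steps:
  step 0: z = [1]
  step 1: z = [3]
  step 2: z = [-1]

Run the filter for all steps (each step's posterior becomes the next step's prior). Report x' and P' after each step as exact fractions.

step 0: x̄ = F·x = [0, -4]
step 0: P̄ = F·P·Fᵀ + Q = [13 6; 6 22]
step 0: y = z − H·x̄ = [1]
step 0: S = H·P̄·Hᵀ + R = [55]
step 0: K = P̄·Hᵀ·S⁻¹ = [26/55; 12/55]
step 0: x' = x̄ + K·y = [26/55, -208/55]
step 0: P' = (I − K·H)·P̄ = [39/55 18/55; 18/55 1066/55]
step 1: x̄ = F·x = [52/55, -78/11]
step 1: P̄ = F·P·Fᵀ + Q = [211/55 30/11; 30/11 908/11]
step 1: y = z − H·x̄ = [61/55]
step 1: S = H·P̄·Hᵀ + R = [1009/55]
step 1: K = P̄·Hᵀ·S⁻¹ = [422/1009; 300/1009]
step 1: x' = x̄ + K·y = [1422/1009, -6822/1009]
step 1: P' = (I − K·H)·P̄ = [633/1009 450/1009; 450/1009 81652/1009]
step 2: x̄ = F·x = [2844/1009, -12222/1009]
step 2: P̄ = F·P·Fᵀ + Q = [3541/1009 3066/1009; 3066/1009 332068/1009]
step 2: y = z − H·x̄ = [-6697/1009]
step 2: S = H·P̄·Hᵀ + R = [17191/1009]
step 2: K = P̄·Hᵀ·S⁻¹ = [7082/17191; 6132/17191]
step 2: x' = x̄ + K·y = [1450/17191, -248934/17191]
step 2: P' = (I − K·H)·P̄ = [10623/17191 9198/17191; 9198/17191 5620396/17191]

step 0: x' = [26/55, -208/55], P' = [39/55 18/55; 18/55 1066/55]
step 1: x' = [1422/1009, -6822/1009], P' = [633/1009 450/1009; 450/1009 81652/1009]
step 2: x' = [1450/17191, -248934/17191], P' = [10623/17191 9198/17191; 9198/17191 5620396/17191]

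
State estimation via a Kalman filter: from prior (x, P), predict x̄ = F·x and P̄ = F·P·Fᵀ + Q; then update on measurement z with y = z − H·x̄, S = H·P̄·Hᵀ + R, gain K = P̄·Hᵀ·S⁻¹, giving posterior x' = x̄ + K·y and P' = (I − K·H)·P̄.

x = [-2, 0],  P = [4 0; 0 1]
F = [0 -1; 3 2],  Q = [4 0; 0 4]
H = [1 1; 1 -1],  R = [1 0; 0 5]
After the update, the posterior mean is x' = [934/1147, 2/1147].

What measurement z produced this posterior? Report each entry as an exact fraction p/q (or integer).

x̄ = F·x = [0, -6]
P̄ = F·P·Fᵀ + Q = [5 -2; -2 44]
S = H·P̄·Hᵀ + R = [46 -39; -39 58]
K = P̄·Hᵀ·S⁻¹ = [447/1147 439/1147; 642/1147 -478/1147]
x' − x̄ = [934/1147, 6884/1147] = K·y
y = (KᵀK)⁻¹·Kᵀ·(x' − x̄) = [7, -5]
z = y + H·x̄ = [7, -5] + [-6, 6] = [1, 1]

z = [1, 1]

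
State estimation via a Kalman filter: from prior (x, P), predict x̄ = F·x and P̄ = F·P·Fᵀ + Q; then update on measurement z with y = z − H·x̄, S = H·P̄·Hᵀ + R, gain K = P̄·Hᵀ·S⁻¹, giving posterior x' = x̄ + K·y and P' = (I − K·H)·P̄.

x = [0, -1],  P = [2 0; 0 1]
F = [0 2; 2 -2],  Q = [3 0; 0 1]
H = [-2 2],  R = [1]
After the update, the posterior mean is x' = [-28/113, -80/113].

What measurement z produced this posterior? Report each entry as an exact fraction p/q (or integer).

x̄ = F·x = [-2, 2]
P̄ = F·P·Fᵀ + Q = [7 -4; -4 13]
S = H·P̄·Hᵀ + R = [113]
K = P̄·Hᵀ·S⁻¹ = [-22/113; 34/113]
x' − x̄ = [198/113, -306/113] = K·y
y = (KᵀK)⁻¹·Kᵀ·(x' − x̄) = [-9]
z = y + H·x̄ = [-9] + [8] = [-1]

z = [-1]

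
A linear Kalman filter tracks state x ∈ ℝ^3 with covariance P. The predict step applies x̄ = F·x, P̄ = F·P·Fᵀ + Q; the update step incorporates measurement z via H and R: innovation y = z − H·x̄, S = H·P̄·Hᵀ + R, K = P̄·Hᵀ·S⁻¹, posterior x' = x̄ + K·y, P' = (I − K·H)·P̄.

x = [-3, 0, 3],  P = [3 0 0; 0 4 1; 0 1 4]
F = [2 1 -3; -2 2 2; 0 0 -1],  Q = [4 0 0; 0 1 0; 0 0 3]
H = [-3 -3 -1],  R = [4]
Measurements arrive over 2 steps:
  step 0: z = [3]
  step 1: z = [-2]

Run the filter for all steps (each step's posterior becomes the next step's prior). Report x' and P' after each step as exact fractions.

step 0: x̄ = F·x = [-15, 12, -3]
step 0: P̄ = F·P·Fᵀ + Q = [50 -32 11; -32 53 -10; 11 -10 7]
step 0: y = z − H·x̄ = [-9]
step 0: S = H·P̄·Hᵀ + R = [368]
step 0: K = P̄·Hᵀ·S⁻¹ = [-65/368; -53/368; -5/184]
step 0: x' = x̄ + K·y = [-4935/368, 4893/368, -507/184]
step 0: P' = (I − K·H)·P̄ = [14175/368 -15221/368 1699/184; -15221/368 16695/368 -2105/184; 1699/184 -2105/184 619/92]
step 1: x̄ = F·x = [-1935/368, 4407/92, 507/184]
step 1: P̄ = F·P·Fᵀ + Q = [20751/368 -4447/92 2421/184; -4447/92 12166/23 1283/46; 2421/184 1283/46 895/92]
step 1: y = z − H·x̄ = [2059/16]
step 1: S = H·P̄·Hᵀ + R = [74529/16]
step 1: K = P̄·Hᵀ·S⁻¹ = [-199/24843; -23516/74529; -2126/74529]
step 1: x' = x̄ + K·y = [-3593453/571389, 12509375/1714167, -1569286/1714167]
step 1: P' = (I − K·H)·P̄ = [10683013/190463 -34346251/571389 6909944/571389; -34346251/571389 111779071/1714167 -24057482/1714167; 6909944/571389 -24057482/1714167 10178542/1714167]

step 0: x' = [-4935/368, 4893/368, -507/184], P' = [14175/368 -15221/368 1699/184; -15221/368 16695/368 -2105/184; 1699/184 -2105/184 619/92]
step 1: x' = [-3593453/571389, 12509375/1714167, -1569286/1714167], P' = [10683013/190463 -34346251/571389 6909944/571389; -34346251/571389 111779071/1714167 -24057482/1714167; 6909944/571389 -24057482/1714167 10178542/1714167]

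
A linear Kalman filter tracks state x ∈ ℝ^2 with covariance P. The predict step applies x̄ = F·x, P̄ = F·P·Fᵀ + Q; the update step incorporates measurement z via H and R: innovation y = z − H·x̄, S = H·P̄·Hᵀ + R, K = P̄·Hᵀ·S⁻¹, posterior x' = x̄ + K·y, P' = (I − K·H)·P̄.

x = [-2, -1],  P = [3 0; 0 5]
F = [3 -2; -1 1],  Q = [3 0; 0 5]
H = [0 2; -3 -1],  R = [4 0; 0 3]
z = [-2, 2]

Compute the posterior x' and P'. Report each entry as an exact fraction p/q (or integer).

x̄ = F·x = [-4, 1]
P̄ = F·P·Fᵀ + Q = [50 -19; -19 13]
y = z − H·x̄ = [-4, -9]
S = H·P̄·Hᵀ + R = [56 88; 88 352]
K = P̄·Hᵀ·S⁻¹ = [-21/136 -499/1496; 15/34 1/68]
x' = x̄ + K·y = [-569/1496, -61/68]
P' = (I − K·H)·P̄ = [653/1496 -21/68; -21/68 15/17]

x' = [-569/1496, -61/68]
P' = [653/1496 -21/68; -21/68 15/17]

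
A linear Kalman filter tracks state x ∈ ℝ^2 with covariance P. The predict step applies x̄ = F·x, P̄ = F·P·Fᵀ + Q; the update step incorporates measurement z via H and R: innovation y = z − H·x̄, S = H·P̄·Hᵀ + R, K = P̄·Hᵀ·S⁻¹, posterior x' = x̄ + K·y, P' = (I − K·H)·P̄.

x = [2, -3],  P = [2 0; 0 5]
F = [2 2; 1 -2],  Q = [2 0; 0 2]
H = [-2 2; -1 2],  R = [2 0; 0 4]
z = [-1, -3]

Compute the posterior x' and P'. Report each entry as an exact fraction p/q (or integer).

x̄ = F·x = [-2, 8]
P̄ = F·P·Fᵀ + Q = [30 -16; -16 24]
y = z − H·x̄ = [-21, -21]
S = H·P̄·Hᵀ + R = [346 252; 252 194]
K = P̄·Hᵀ·S⁻¹ = [-556/905 433/905; -152/905 496/905]
x' = x̄ + K·y = [773/905, 16/905]
P' = (I − K·H)·P̄ = [2844/905 2288/905; 2288/905 2136/905]

x' = [773/905, 16/905]
P' = [2844/905 2288/905; 2288/905 2136/905]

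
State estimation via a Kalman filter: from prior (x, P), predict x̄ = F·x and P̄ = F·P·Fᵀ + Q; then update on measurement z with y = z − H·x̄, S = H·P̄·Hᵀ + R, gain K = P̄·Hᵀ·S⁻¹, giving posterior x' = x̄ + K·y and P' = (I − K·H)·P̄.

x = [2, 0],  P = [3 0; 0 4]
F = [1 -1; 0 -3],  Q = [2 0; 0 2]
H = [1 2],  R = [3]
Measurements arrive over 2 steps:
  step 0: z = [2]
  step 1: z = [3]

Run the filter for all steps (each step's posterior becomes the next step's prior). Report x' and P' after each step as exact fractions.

step 0: x̄ = F·x = [2, 0]
step 0: P̄ = F·P·Fᵀ + Q = [9 12; 12 38]
step 0: y = z − H·x̄ = [0]
step 0: S = H·P̄·Hᵀ + R = [212]
step 0: K = P̄·Hᵀ·S⁻¹ = [33/212; 22/53]
step 0: x' = x̄ + K·y = [2, 0]
step 0: P' = (I − K·H)·P̄ = [819/212 -90/53; -90/53 78/53]
step 1: x̄ = F·x = [2, 0]
step 1: P̄ = F·P·Fᵀ + Q = [2275/212 504/53; 504/53 808/53]
step 1: y = z − H·x̄ = [1]
step 1: S = H·P̄·Hᵀ + R = [451/4]
step 1: K = P̄·Hᵀ·S⁻¹ = [119/451; 160/451]
step 1: x' = x̄ + K·y = [1021/451, 160/451]
step 1: P' = (I − K·H)·P̄ = [68873/23903 -24976/23903; -24976/23903 25208/23903]

step 0: x' = [2, 0], P' = [819/212 -90/53; -90/53 78/53]
step 1: x' = [1021/451, 160/451], P' = [68873/23903 -24976/23903; -24976/23903 25208/23903]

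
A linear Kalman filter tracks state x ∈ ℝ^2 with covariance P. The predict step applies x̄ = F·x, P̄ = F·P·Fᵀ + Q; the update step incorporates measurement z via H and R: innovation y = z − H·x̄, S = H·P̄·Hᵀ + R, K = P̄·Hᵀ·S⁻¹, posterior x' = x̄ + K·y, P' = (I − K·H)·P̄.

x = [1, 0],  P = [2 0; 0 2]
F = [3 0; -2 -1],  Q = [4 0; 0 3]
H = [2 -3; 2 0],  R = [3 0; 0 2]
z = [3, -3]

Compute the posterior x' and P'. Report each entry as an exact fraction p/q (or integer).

x̄ = F·x = [3, -2]
P̄ = F·P·Fᵀ + Q = [22 -12; -12 13]
y = z − H·x̄ = [-9, -9]
S = H·P̄·Hᵀ + R = [352 160; 160 90]
K = P̄·Hᵀ·S⁻¹ = [1/38 42/95; -183/608 51/190]
x' = x̄ + K·y = [-231/190, -5189/3040]
P' = (I − K·H)·P̄ = [42/95 51/190; 51/190 1459/3040]

x' = [-231/190, -5189/3040]
P' = [42/95 51/190; 51/190 1459/3040]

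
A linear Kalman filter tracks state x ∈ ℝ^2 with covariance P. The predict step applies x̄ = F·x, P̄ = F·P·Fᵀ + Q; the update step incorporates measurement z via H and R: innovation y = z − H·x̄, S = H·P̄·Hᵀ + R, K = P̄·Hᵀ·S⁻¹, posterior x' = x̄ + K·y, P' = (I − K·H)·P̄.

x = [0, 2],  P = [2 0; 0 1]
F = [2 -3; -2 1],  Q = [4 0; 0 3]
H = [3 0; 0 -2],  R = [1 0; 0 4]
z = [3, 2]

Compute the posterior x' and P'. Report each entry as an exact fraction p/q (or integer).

x̄ = F·x = [-6, 2]
P̄ = F·P·Fᵀ + Q = [21 -11; -11 12]
y = z − H·x̄ = [21, 6]
S = H·P̄·Hᵀ + R = [190 66; 66 52]
K = P̄·Hᵀ·S⁻¹ = [456/1381 11/2762; -33/1381 -1191/2762]
x' = x̄ + K·y = [1323/1381, -1504/1381]
P' = (I − K·H)·P̄ = [152/1381 -11/1381; -11/1381 1191/1381]

x' = [1323/1381, -1504/1381]
P' = [152/1381 -11/1381; -11/1381 1191/1381]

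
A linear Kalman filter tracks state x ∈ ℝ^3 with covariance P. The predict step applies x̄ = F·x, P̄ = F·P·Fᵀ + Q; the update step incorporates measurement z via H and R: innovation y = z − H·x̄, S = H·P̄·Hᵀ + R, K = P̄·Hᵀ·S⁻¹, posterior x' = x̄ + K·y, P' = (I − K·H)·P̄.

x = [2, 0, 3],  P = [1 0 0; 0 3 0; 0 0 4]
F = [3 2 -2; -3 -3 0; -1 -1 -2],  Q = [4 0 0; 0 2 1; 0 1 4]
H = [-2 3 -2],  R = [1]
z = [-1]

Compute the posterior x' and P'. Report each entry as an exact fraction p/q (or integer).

x' = [-177/827, -4820/827, -6639/827]
P' = [2578/827 2805/827 1718/827; 2805/827 11262/827 14017/827; 1718/827 14017/827 19319/827]

x̄ = F·x = [0, -6, -8]
P̄ = F·P·Fᵀ + Q = [41 -27 7; -27 38 13; 7 13 24]
y = z − H·x̄ = [1]
S = H·P̄·Hᵀ + R = [827]
K = P̄·Hᵀ·S⁻¹ = [-177/827; 142/827; -23/827]
x' = x̄ + K·y = [-177/827, -4820/827, -6639/827]
P' = (I − K·H)·P̄ = [2578/827 2805/827 1718/827; 2805/827 11262/827 14017/827; 1718/827 14017/827 19319/827]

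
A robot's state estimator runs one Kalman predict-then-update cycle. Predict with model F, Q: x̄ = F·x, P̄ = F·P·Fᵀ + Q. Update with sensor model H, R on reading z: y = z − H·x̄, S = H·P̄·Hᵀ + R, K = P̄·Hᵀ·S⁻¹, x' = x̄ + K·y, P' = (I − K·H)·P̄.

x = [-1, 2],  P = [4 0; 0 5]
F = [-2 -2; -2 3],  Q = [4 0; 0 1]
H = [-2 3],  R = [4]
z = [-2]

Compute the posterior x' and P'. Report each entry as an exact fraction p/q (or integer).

x̄ = F·x = [-2, 8]
P̄ = F·P·Fᵀ + Q = [40 -14; -14 62]
y = z − H·x̄ = [-30]
S = H·P̄·Hᵀ + R = [890]
K = P̄·Hᵀ·S⁻¹ = [-61/445; 107/445]
x' = x̄ + K·y = [188/89, 70/89]
P' = (I − K·H)·P̄ = [10358/445 6824/445; 6824/445 4692/445]

x' = [188/89, 70/89]
P' = [10358/445 6824/445; 6824/445 4692/445]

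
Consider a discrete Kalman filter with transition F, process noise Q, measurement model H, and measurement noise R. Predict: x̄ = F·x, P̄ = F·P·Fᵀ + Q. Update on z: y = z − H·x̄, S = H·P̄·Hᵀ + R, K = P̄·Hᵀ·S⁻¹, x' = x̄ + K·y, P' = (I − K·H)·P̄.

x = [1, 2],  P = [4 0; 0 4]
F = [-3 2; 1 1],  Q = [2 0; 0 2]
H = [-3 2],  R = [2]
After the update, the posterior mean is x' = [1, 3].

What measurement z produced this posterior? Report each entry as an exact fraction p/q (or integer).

x̄ = F·x = [1, 3]
P̄ = F·P·Fᵀ + Q = [54 -4; -4 10]
S = H·P̄·Hᵀ + R = [576]
K = P̄·Hᵀ·S⁻¹ = [-85/288; 1/18]
x' − x̄ = [0, 0] = K·y
y = (KᵀK)⁻¹·Kᵀ·(x' − x̄) = [0]
z = y + H·x̄ = [0] + [3] = [3]

z = [3]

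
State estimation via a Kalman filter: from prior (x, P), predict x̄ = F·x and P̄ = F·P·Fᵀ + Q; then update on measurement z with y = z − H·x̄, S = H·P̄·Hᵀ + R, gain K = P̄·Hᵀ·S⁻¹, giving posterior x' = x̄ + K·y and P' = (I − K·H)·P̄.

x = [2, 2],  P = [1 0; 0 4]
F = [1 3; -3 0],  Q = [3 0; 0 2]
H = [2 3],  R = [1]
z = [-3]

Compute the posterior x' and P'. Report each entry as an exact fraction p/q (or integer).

x' = [1721/224, -1371/224]
P' = [3919/224 -2589/224; -2589/224 1735/224]

x̄ = F·x = [8, -6]
P̄ = F·P·Fᵀ + Q = [40 -3; -3 11]
y = z − H·x̄ = [-1]
S = H·P̄·Hᵀ + R = [224]
K = P̄·Hᵀ·S⁻¹ = [71/224; 27/224]
x' = x̄ + K·y = [1721/224, -1371/224]
P' = (I − K·H)·P̄ = [3919/224 -2589/224; -2589/224 1735/224]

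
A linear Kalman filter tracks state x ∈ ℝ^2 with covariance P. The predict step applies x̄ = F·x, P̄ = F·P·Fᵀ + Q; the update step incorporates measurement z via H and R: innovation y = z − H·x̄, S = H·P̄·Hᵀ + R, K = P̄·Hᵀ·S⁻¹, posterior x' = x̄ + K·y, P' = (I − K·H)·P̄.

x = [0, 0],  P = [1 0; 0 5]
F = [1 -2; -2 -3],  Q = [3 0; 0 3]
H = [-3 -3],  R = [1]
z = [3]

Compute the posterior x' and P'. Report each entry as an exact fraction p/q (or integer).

x' = [-468/1189, -720/1189]
P' = [4200/1189 -4148/1189; -4148/1189 4228/1189]

x̄ = F·x = [0, 0]
P̄ = F·P·Fᵀ + Q = [24 28; 28 52]
y = z − H·x̄ = [3]
S = H·P̄·Hᵀ + R = [1189]
K = P̄·Hᵀ·S⁻¹ = [-156/1189; -240/1189]
x' = x̄ + K·y = [-468/1189, -720/1189]
P' = (I − K·H)·P̄ = [4200/1189 -4148/1189; -4148/1189 4228/1189]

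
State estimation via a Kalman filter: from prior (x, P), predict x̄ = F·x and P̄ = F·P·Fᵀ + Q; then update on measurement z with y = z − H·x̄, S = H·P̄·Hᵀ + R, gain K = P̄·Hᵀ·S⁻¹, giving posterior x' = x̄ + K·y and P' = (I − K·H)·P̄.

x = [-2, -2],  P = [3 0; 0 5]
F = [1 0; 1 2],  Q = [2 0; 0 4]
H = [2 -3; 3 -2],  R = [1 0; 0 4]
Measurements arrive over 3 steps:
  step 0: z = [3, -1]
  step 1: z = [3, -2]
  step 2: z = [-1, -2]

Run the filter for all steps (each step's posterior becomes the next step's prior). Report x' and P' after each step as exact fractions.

step 0: x' = [-7835/4179, -3163/1393], P' = [5060/4179 1264/1393; 1264/1393 1086/1393]
step 1: x' = [-4950682/2323883, -5679611/2323883], P' = [2470996/2323883 1858408/2323883; 1858408/2323883 1627552/2323883]
step 2: x' = [-1411626482/1200735091, -655861848/1200735091], P' = [1259885204/1200735091 946611384/1200735091; 946611384/1200735091 829950536/1200735091]

step 0: x̄ = F·x = [-2, -6]
step 0: P̄ = F·P·Fᵀ + Q = [5 3; 3 27]
step 0: y = z − H·x̄ = [-11, -7]
step 0: S = H·P̄·Hᵀ + R = [228 153; 153 121]
step 0: K = P̄·Hᵀ·S⁻¹ = [-1256/4179 633/1393; -730/1393 405/1393]
step 0: x' = x̄ + K·y = [-7835/4179, -3163/1393]
step 0: P' = (I − K·H)·P̄ = [5060/4179 1264/1393; 1264/1393 1086/1393]
step 1: x̄ = F·x = [-7835/4179, -26813/4179]
step 1: P̄ = F·P·Fᵀ + Q = [13418/4179 12644/4179; 12644/4179 49976/4179]
step 1: y = z − H·x̄ = [-52232/4179, -5497/597]
step 1: S = H·P̄·Hᵀ + R = [355907/4179 30856/597; 30856/597 26522/597]
step 1: K = P̄·Hᵀ·S⁻¹ = [-633232/2323883 924043/2323883; -1165840/2323883 580030/2323883]
step 1: x' = x̄ + K·y = [-4950682/2323883, -5679611/2323883]
step 1: P' = (I − K·H)·P̄ = [2470996/2323883 1858408/2323883; 1858408/2323883 1627552/2323883]
step 2: x̄ = F·x = [-4950682/2323883, -16309904/2323883]
step 2: P̄ = F·P·Fᵀ + Q = [7118762/2323883 6187812/2323883; 6187812/2323883 25710368/2323883]
step 2: y = z − H·x̄ = [-41352231/2323883, -22415528/2323883]
step 2: S = H·P̄·Hᵀ + R = [187938499/2323883 116533224/2323883; 116533224/2323883 101952118/2323883]
step 2: K = P̄·Hᵀ·S⁻¹ = [-320063744/1200735091 471608211/1200735091; -596628840/1200735091 294983270/1200735091]
step 2: x' = x̄ + K·y = [-1411626482/1200735091, -655861848/1200735091]
step 2: P' = (I − K·H)·P̄ = [1259885204/1200735091 946611384/1200735091; 946611384/1200735091 829950536/1200735091]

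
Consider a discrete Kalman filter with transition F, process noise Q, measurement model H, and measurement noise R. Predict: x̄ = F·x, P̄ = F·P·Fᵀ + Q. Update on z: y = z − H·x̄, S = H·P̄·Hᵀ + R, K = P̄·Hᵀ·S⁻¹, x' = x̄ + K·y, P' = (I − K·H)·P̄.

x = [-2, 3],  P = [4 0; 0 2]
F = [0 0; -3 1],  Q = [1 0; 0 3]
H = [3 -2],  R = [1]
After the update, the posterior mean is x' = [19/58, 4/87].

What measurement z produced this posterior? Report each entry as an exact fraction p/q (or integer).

x̄ = F·x = [0, 9]
P̄ = F·P·Fᵀ + Q = [1 0; 0 41]
S = H·P̄·Hᵀ + R = [174]
K = P̄·Hᵀ·S⁻¹ = [1/58; -41/87]
x' − x̄ = [19/58, -779/87] = K·y
y = (KᵀK)⁻¹·Kᵀ·(x' − x̄) = [19]
z = y + H·x̄ = [19] + [-18] = [1]

z = [1]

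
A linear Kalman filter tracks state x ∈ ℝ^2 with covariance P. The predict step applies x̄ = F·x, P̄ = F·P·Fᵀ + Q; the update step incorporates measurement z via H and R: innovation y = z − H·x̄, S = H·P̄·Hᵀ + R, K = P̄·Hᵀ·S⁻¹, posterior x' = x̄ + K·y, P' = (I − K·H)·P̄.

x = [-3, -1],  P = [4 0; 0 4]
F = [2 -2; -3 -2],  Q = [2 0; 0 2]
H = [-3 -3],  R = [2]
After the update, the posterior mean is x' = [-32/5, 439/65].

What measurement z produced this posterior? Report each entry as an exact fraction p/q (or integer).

z = [-1]

x̄ = F·x = [-4, 11]
P̄ = F·P·Fᵀ + Q = [34 -8; -8 54]
S = H·P̄·Hᵀ + R = [650]
K = P̄·Hᵀ·S⁻¹ = [-3/25; -69/325]
x' − x̄ = [-12/5, -276/65] = K·y
y = (KᵀK)⁻¹·Kᵀ·(x' − x̄) = [20]
z = y + H·x̄ = [20] + [-21] = [-1]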